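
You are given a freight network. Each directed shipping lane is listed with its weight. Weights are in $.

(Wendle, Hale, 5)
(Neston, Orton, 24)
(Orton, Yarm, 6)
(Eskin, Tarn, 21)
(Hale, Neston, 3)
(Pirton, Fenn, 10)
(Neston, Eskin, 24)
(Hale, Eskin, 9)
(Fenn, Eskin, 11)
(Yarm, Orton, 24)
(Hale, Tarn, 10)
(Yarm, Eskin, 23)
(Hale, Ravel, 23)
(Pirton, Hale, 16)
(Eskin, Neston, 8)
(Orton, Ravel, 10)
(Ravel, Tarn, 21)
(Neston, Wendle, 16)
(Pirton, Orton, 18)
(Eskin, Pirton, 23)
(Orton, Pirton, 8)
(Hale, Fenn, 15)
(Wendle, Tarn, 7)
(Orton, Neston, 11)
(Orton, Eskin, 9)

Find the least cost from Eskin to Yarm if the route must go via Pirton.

Shortest Eskin→Pirton: Eskin–Pirton = 23
Best Pirton to Yarm: Pirton–Orton–Yarm costing 24
Total via Pirton: 23 + 24 = $47.

$47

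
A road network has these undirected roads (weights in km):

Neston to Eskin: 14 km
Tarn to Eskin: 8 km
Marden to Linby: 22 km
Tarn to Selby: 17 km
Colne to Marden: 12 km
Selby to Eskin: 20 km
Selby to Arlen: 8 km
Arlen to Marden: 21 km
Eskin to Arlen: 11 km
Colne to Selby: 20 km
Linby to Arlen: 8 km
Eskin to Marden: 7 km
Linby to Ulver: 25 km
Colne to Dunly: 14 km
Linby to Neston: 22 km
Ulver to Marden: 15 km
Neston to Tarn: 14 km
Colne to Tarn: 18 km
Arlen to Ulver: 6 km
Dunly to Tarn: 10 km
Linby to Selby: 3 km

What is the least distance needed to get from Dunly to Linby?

30 km

Running Dijkstra from Dunly:
Dunly: 0
Tarn: 10  (via Dunly)
Colne: 14  (via Dunly)
Eskin: 18  (via Tarn)
Neston: 24  (via Tarn)
Marden: 25  (via Eskin)
Selby: 27  (via Tarn)
Arlen: 29  (via Eskin)
Linby: 30  (via Selby)
Shortest route: Dunly → Tarn → Selby → Linby = 30 km.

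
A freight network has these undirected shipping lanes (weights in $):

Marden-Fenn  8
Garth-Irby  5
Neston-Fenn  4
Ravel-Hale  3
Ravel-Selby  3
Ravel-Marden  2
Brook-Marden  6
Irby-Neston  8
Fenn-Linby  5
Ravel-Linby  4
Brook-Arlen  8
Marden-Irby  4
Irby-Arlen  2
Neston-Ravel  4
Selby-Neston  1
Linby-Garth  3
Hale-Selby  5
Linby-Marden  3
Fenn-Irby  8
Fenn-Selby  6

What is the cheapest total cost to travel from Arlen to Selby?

$11

Enumerating some paths:
Arlen - Irby - Fenn - Neston - Selby: 2+8+4+1 = 15
Arlen - Irby - Marden - Ravel - Selby: 2+4+2+3 = 11
Arlen - Irby - Marden - Ravel - Neston - Selby: 2+4+2+4+1 = 13
Cheapest is Arlen - Irby - Marden - Ravel - Selby at $11.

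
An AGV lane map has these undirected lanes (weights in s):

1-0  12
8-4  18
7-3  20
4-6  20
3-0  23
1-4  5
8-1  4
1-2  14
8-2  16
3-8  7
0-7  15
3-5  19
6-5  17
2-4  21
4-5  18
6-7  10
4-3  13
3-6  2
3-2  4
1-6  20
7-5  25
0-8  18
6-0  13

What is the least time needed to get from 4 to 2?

Running Dijkstra from 4:
4: 0
1: 5  (via 4)
8: 9  (via 1)
3: 13  (via 4)
6: 15  (via 3)
0: 17  (via 1)
2: 17  (via 3)
Shortest route: 4–3–2 = 17 s.

17 s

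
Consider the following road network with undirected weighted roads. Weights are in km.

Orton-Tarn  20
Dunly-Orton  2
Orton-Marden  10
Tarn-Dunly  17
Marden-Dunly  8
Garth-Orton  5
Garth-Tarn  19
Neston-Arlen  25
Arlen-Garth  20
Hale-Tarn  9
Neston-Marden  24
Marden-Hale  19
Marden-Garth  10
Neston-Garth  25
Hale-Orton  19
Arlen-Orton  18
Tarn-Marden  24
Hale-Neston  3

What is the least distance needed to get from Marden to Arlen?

Running Dijkstra from Marden:
Marden: 0
Dunly: 8  (via Marden)
Orton: 10  (via Marden)
Garth: 10  (via Marden)
Hale: 19  (via Marden)
Neston: 22  (via Hale)
Tarn: 24  (via Marden)
Arlen: 28  (via Orton)
Shortest route: Marden–Orton–Arlen = 28 km.

28 km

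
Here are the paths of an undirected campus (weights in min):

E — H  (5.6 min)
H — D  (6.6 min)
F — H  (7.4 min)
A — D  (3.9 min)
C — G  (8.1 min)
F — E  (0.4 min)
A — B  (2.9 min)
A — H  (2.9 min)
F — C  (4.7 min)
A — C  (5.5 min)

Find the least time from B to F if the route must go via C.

13.1 min

Best B to C: B–A–C costing 8.4
Best C to F: C–F costing 4.7
Total via C: 8.4 + 4.7 = 13.1 min.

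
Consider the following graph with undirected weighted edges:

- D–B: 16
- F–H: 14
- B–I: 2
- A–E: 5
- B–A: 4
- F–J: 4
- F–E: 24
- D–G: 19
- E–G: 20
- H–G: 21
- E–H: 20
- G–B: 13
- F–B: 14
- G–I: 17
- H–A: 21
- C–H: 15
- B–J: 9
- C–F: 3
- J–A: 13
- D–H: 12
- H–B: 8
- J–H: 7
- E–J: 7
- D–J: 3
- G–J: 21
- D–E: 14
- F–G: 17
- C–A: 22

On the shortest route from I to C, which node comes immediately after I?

B

Compare a few routes:
I - B - J - F - C: 2+9+4+3 = 18
I - B - H - J - F - C: 2+8+7+4+3 = 24
I - B - F - C: 2+14+3 = 19
Cheapest is I - B - J - F - C at 18.
So from I the first move is to B.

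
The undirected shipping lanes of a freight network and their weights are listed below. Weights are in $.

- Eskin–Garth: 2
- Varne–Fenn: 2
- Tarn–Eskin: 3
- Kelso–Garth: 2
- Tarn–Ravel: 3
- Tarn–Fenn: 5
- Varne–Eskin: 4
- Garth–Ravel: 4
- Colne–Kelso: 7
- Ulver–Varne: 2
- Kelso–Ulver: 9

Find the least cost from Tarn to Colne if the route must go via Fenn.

Best Tarn to Fenn: Tarn → Fenn costing 5
Shortest Fenn→Colne: Fenn → Varne → Eskin → Garth → Kelso → Colne = 17
Total via Fenn: 5 + 17 = $22.

$22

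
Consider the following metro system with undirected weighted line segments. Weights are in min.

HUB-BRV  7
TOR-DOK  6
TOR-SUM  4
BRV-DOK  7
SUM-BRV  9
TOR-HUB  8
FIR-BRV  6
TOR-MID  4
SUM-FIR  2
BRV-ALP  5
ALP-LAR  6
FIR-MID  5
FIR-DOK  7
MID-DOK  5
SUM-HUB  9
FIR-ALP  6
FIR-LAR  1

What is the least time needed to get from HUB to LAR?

Candidate routes:
HUB - BRV - FIR - LAR: 7+6+1 = 14
HUB - SUM - FIR - LAR: 9+2+1 = 12
The minimum is 12 min via HUB - SUM - FIR - LAR.

12 min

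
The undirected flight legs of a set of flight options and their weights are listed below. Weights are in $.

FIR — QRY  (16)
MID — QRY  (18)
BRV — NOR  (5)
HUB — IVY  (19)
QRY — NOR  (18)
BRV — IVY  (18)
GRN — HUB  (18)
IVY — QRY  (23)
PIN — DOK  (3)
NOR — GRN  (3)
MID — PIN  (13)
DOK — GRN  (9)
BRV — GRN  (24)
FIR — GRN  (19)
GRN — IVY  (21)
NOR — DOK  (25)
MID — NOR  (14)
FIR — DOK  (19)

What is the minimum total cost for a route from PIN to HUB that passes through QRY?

$70

Best PIN to QRY: PIN–MID–QRY costing 31
Shortest QRY→HUB: QRY–NOR–GRN–HUB = 39
Total via QRY: 31 + 39 = $70.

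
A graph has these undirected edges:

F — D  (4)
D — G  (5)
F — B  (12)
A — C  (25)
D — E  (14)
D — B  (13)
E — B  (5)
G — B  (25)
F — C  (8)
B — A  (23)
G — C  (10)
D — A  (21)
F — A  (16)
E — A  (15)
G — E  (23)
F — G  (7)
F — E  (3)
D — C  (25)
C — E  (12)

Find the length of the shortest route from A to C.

24

Enumerating some paths:
A–F–C: 16+8 = 24
A–C: 25 = 25
A–E–F–C: 15+3+8 = 26
The minimum is 24 via A–F–C.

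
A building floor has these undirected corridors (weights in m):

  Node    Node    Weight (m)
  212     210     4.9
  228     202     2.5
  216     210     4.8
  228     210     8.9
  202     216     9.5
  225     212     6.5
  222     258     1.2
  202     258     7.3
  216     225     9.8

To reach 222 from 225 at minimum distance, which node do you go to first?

Candidate routes:
225–212–210–228–202–258–222: 6.5+4.9+8.9+2.5+7.3+1.2 = 31.3
225–216–202–258–222: 9.8+9.5+7.3+1.2 = 27.8
Cheapest is 225–216–202–258–222 at 27.8 m.
So from 225 the first move is to 216.

216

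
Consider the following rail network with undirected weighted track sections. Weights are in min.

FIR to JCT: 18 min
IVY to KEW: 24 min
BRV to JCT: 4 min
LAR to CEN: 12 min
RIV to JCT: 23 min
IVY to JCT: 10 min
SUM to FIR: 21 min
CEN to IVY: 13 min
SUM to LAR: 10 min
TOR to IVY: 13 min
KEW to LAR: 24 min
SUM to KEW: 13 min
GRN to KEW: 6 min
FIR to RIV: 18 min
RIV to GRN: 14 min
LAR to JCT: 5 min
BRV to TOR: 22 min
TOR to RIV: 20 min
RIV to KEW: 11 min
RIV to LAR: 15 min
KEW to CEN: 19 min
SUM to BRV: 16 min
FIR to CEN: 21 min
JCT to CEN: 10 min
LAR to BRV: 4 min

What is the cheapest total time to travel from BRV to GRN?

Settle nodes by increasing distance from BRV:
BRV: 0
LAR: 4  (via BRV)
JCT: 4  (via BRV)
IVY: 14  (via JCT)
SUM: 14  (via LAR)
CEN: 14  (via JCT)
RIV: 19  (via LAR)
TOR: 22  (via BRV)
FIR: 22  (via JCT)
KEW: 27  (via SUM)
GRN: 33  (via RIV)
Shortest route: BRV–LAR–RIV–GRN = 33 min.

33 min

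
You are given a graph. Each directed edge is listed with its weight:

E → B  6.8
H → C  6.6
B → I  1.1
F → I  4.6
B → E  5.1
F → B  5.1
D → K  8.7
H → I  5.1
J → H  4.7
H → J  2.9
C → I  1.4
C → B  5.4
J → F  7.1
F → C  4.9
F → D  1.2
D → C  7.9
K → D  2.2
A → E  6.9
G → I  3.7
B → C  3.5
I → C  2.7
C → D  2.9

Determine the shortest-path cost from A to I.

14.8

Candidate routes:
A–E–B–C–I: 6.9+6.8+3.5+1.4 = 18.6
A–E–B–I: 6.9+6.8+1.1 = 14.8
The minimum is 14.8 via A–E–B–I.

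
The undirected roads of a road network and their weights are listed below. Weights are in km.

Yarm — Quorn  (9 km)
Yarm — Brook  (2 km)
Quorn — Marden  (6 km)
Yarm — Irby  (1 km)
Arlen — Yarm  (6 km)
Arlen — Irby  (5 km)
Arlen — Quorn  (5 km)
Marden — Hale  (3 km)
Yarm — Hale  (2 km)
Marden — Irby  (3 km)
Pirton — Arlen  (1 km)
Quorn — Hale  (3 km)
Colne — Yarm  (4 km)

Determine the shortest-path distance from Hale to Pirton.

9 km

Settle nodes by increasing distance from Hale:
Hale: 0
Yarm: 2  (via Hale)
Quorn: 3  (via Hale)
Marden: 3  (via Hale)
Irby: 3  (via Yarm)
Brook: 4  (via Yarm)
Colne: 6  (via Yarm)
Arlen: 8  (via Yarm)
Pirton: 9  (via Arlen)
Shortest route: Hale → Yarm → Arlen → Pirton = 9 km.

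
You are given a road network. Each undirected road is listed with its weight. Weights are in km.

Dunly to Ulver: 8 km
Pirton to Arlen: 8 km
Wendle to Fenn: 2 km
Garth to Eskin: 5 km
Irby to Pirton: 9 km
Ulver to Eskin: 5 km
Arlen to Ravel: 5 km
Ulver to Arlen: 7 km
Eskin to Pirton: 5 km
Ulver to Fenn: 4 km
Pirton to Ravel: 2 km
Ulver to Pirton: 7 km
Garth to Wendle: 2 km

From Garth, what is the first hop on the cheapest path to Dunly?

Wendle

Candidate routes:
Garth–Eskin–Pirton–Ulver–Dunly: 5+5+7+8 = 25
Garth–Wendle–Fenn–Ulver–Dunly: 2+2+4+8 = 16
Garth–Eskin–Ulver–Dunly: 5+5+8 = 18
The minimum is 16 km via Garth–Wendle–Fenn–Ulver–Dunly.
So from Garth the first move is to Wendle.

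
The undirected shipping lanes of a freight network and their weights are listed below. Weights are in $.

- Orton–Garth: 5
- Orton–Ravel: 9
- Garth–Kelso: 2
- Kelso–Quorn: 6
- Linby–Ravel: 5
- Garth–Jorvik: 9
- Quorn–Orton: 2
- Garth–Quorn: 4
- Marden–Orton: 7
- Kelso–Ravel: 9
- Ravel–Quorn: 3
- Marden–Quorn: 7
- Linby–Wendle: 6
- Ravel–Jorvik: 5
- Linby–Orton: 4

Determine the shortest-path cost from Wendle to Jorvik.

$16

Running Dijkstra from Wendle:
Wendle: 0
Linby: 6  (via Wendle)
Orton: 10  (via Linby)
Ravel: 11  (via Linby)
Quorn: 12  (via Orton)
Garth: 15  (via Orton)
Jorvik: 16  (via Ravel)
Shortest route: Wendle → Linby → Ravel → Jorvik = $16.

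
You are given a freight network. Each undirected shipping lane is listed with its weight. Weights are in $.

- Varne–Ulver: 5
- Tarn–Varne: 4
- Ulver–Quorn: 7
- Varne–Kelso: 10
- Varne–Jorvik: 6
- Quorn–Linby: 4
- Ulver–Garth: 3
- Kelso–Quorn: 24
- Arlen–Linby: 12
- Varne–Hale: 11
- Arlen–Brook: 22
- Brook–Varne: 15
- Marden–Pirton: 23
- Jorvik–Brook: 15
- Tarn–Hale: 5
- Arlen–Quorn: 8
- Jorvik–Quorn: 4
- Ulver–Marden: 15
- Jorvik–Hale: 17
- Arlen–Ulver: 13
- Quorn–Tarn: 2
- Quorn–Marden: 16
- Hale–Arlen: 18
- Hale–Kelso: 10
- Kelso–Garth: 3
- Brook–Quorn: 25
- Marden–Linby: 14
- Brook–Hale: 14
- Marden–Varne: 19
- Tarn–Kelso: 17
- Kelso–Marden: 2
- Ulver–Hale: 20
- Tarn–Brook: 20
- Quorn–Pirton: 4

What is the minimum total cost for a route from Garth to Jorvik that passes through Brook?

Shortest Garth→Brook: Garth–Ulver–Varne–Brook = 23
Shortest Brook→Jorvik: Brook–Jorvik = 15
Total via Brook: 23 + 15 = $38.

$38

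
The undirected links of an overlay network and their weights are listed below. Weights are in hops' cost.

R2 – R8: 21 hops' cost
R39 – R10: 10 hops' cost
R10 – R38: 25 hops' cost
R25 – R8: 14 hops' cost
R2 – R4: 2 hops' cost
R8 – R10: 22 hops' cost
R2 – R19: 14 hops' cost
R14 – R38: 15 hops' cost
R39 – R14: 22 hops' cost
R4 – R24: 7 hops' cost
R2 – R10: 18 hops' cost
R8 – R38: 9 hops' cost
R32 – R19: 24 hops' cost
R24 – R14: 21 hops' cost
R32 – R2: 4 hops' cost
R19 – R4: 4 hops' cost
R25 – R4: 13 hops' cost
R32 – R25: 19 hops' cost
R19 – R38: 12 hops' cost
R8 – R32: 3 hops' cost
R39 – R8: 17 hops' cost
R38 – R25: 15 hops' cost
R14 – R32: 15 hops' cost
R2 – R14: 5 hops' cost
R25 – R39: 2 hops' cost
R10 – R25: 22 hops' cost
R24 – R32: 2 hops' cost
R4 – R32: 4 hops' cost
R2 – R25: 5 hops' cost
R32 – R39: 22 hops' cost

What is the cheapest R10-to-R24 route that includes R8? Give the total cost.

Shortest R10→R8: R10 → R8 = 22
Shortest R8→R24: R8 → R32 → R24 = 5
Total via R8: 22 + 5 = 27 hops' cost.

27 hops' cost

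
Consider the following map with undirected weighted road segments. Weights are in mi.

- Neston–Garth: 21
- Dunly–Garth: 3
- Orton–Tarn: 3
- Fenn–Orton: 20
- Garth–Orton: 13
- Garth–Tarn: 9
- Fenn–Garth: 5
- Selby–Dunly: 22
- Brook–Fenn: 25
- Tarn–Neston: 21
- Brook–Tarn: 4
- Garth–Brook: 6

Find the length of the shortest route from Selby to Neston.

46 mi

Compare a few routes:
Selby - Dunly - Garth - Orton - Tarn - Neston: 22+3+13+3+21 = 62
Selby - Dunly - Garth - Neston: 22+3+21 = 46
Selby - Dunly - Garth - Brook - Tarn - Neston: 22+3+6+4+21 = 56
Selby - Dunly - Garth - Tarn - Neston: 22+3+9+21 = 55
Cheapest is Selby - Dunly - Garth - Neston at 46 mi.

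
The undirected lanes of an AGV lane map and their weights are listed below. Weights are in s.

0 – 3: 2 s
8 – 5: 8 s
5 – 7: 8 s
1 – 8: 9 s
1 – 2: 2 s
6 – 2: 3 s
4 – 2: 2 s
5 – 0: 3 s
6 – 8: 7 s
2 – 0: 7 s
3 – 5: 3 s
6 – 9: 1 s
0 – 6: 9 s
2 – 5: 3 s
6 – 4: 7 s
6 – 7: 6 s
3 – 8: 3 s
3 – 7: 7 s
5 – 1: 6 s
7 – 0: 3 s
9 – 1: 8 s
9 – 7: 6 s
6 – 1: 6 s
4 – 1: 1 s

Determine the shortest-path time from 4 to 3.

8 s

Shortest distances from 4:
4: 0
1: 1  (via 4)
2: 2  (via 4)
5: 5  (via 2)
6: 5  (via 2)
9: 6  (via 6)
0: 8  (via 5)
3: 8  (via 5)
Shortest route: 4 → 2 → 5 → 3 = 8 s.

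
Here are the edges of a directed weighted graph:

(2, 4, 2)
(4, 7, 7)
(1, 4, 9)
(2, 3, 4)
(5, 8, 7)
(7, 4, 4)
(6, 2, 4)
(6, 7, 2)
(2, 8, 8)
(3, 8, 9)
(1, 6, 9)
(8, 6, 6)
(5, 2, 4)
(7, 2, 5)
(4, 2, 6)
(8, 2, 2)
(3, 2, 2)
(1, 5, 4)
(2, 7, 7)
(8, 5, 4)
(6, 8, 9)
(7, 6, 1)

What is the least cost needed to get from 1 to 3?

Running Dijkstra from 1:
1: 0
5: 4  (via 1)
2: 8  (via 5)
4: 9  (via 1)
6: 9  (via 1)
7: 11  (via 6)
8: 11  (via 5)
3: 12  (via 2)
Shortest route: 1 → 5 → 2 → 3 = 12.

12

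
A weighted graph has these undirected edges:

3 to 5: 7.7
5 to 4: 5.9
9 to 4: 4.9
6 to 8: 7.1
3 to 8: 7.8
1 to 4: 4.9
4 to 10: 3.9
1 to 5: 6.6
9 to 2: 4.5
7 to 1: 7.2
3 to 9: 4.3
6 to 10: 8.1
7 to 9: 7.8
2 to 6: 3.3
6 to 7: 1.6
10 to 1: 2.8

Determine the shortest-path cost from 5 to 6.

15.4

Enumerating some paths:
5 → 1 → 10 → 6: 6.6+2.8+8.1 = 17.5
5 → 1 → 7 → 6: 6.6+7.2+1.6 = 15.4
The minimum is 15.4 via 5 → 1 → 7 → 6.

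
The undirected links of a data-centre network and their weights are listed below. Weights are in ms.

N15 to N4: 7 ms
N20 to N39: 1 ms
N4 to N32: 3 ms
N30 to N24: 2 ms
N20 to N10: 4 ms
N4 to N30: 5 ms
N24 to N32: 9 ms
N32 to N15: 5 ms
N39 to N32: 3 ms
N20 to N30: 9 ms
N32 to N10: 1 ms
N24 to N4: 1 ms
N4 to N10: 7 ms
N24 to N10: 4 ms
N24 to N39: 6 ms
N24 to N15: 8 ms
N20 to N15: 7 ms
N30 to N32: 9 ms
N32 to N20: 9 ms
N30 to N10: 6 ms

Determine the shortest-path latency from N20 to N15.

7 ms

Compare a few routes:
N20–N15: 7 = 7
N20–N39–N32–N15: 1+3+5 = 9
N20–N10–N32–N15: 4+1+5 = 10
Cheapest is N20–N15 at 7 ms.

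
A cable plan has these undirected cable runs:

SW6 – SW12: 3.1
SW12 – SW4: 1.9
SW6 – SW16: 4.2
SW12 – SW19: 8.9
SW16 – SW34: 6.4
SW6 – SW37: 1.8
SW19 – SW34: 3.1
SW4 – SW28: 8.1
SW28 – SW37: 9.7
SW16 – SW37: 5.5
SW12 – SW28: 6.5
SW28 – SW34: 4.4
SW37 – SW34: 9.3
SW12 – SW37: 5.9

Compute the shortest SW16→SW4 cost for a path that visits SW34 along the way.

18.9

Best SW16 to SW34: SW16 → SW34 costing 6.4
Shortest SW34→SW4: SW34 → SW28 → SW4 = 12.5
Total via SW34: 6.4 + 12.5 = 18.9.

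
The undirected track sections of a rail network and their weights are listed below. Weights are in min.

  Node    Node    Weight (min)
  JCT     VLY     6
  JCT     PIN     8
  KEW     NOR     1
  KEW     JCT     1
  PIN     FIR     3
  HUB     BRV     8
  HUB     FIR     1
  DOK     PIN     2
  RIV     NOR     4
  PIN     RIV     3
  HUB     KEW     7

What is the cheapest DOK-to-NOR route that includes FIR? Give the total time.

14 min

Shortest DOK→FIR: DOK → PIN → FIR = 5
Best FIR to NOR: FIR → HUB → KEW → NOR costing 9
Total via FIR: 5 + 9 = 14 min.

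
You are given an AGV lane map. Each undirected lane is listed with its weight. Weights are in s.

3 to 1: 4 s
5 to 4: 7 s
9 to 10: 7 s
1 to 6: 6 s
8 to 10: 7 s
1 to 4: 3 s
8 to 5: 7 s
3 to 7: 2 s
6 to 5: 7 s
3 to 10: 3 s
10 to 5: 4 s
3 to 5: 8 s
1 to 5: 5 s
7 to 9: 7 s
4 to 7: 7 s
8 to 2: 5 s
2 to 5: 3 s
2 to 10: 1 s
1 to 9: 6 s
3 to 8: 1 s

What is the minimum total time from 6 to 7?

12 s

Running Dijkstra from 6:
6: 0
1: 6  (via 6)
5: 7  (via 6)
4: 9  (via 1)
2: 10  (via 5)
3: 10  (via 1)
8: 11  (via 3)
10: 11  (via 5)
7: 12  (via 3)
Shortest route: 6–1–3–7 = 12 s.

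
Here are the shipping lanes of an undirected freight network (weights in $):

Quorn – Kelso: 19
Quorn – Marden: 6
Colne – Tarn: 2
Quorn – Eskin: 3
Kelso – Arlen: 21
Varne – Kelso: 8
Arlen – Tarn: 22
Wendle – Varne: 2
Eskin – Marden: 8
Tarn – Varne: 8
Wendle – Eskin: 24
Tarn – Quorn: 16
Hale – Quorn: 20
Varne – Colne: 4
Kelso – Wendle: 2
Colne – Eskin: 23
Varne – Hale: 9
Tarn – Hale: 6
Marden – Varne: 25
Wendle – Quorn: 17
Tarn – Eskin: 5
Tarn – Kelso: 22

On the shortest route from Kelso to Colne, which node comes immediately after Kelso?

Wendle

Candidate routes:
Kelso–Varne–Colne: 8+4 = 12
Kelso–Wendle–Varne–Colne: 2+2+4 = 8
Cheapest is Kelso–Wendle–Varne–Colne at $8.
So from Kelso the first move is to Wendle.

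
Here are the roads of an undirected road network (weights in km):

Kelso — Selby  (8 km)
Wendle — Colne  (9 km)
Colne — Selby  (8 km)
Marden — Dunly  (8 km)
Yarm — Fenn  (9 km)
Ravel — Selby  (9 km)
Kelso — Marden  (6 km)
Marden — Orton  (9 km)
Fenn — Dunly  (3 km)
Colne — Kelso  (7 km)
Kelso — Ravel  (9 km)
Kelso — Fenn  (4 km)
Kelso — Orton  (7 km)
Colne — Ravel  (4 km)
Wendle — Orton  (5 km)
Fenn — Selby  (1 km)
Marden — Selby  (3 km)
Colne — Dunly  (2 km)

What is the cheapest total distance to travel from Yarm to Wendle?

Shortest distances from Yarm:
Yarm: 0
Fenn: 9  (via Yarm)
Selby: 10  (via Fenn)
Dunly: 12  (via Fenn)
Marden: 13  (via Selby)
Kelso: 13  (via Fenn)
Colne: 14  (via Dunly)
Ravel: 18  (via Colne)
Orton: 20  (via Kelso)
Wendle: 23  (via Colne)
Shortest route: Yarm → Fenn → Dunly → Colne → Wendle = 23 km.

23 km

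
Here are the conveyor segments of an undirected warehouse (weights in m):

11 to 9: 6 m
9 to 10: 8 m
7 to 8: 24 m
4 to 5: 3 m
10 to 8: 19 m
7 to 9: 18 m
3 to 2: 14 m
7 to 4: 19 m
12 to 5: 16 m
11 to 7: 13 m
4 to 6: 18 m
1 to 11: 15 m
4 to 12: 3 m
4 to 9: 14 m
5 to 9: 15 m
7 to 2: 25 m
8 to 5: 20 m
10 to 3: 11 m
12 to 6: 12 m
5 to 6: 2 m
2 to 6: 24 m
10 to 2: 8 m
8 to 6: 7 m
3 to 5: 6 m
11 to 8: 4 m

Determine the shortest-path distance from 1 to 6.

Candidate routes:
1–11–9–4–5–6: 15+6+14+3+2 = 40
1–11–8–6: 15+4+7 = 26
1–11–8–5–6: 15+4+20+2 = 41
1–11–9–5–6: 15+6+15+2 = 38
Cheapest is 1–11–8–6 at 26 m.

26 m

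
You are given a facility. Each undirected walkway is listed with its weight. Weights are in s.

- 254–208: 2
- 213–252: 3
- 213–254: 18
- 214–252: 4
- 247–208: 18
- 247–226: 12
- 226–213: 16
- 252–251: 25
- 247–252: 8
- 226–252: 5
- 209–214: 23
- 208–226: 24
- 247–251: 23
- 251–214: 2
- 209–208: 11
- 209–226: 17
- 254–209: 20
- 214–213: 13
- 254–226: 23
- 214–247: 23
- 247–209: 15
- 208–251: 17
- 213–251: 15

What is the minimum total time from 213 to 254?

18 s

Candidate routes:
213–252–247–208–254: 3+8+18+2 = 31
213–252–226–254: 3+5+23 = 31
213–252–214–251–208–254: 3+4+2+17+2 = 28
213–254: 18 = 18
The minimum is 18 s via 213–254.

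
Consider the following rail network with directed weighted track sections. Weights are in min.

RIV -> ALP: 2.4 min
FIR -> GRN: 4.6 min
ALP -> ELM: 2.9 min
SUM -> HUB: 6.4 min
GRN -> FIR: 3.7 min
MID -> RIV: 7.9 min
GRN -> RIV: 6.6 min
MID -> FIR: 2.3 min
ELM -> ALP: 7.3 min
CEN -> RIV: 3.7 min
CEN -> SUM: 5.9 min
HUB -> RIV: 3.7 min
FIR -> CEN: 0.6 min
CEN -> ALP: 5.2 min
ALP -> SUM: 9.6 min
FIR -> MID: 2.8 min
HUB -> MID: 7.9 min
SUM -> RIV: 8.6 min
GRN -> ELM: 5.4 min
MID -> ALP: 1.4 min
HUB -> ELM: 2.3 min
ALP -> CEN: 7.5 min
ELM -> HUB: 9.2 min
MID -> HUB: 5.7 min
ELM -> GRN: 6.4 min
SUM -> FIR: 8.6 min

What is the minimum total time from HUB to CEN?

10.8 min

Candidate routes:
HUB - ELM - GRN - FIR - CEN: 2.3+6.4+3.7+0.6 = 13
HUB - MID - FIR - CEN: 7.9+2.3+0.6 = 10.8
Cheapest is HUB - MID - FIR - CEN at 10.8 min.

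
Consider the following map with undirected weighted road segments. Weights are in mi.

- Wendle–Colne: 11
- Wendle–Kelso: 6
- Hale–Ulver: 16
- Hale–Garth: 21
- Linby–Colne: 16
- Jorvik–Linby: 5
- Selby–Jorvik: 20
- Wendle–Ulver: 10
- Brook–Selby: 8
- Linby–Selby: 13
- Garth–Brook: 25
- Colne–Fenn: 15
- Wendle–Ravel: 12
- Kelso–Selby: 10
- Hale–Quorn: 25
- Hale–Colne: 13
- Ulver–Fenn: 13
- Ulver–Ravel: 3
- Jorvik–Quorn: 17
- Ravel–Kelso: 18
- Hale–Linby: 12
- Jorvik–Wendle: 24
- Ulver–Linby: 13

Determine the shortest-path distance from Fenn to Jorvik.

31 mi

Compare a few routes:
Fenn → Colne → Hale → Linby → Jorvik: 15+13+12+5 = 45
Fenn → Ulver → Hale → Linby → Jorvik: 13+16+12+5 = 46
Fenn → Colne → Linby → Jorvik: 15+16+5 = 36
Fenn → Ulver → Linby → Jorvik: 13+13+5 = 31
The minimum is 31 mi via Fenn → Ulver → Linby → Jorvik.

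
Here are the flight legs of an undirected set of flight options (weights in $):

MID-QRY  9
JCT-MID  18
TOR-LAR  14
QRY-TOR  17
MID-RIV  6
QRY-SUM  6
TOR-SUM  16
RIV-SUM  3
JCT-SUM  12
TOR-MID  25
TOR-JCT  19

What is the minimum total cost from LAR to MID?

$39

Candidate routes:
LAR → TOR → QRY → MID: 14+17+9 = 40
LAR → TOR → MID: 14+25 = 39
The minimum is $39 via LAR → TOR → MID.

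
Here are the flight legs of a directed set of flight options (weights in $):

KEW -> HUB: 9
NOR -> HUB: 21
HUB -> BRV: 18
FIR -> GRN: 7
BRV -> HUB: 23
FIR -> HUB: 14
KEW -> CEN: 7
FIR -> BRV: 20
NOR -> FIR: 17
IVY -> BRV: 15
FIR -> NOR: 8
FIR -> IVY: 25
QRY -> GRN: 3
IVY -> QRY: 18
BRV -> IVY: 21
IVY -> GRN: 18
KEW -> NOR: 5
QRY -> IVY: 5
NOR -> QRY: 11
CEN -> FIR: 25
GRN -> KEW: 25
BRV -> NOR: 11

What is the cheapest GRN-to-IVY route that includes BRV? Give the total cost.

$73

Shortest GRN→BRV: GRN–KEW–HUB–BRV = 52
Best BRV to IVY: BRV–IVY costing 21
Total via BRV: 52 + 21 = $73.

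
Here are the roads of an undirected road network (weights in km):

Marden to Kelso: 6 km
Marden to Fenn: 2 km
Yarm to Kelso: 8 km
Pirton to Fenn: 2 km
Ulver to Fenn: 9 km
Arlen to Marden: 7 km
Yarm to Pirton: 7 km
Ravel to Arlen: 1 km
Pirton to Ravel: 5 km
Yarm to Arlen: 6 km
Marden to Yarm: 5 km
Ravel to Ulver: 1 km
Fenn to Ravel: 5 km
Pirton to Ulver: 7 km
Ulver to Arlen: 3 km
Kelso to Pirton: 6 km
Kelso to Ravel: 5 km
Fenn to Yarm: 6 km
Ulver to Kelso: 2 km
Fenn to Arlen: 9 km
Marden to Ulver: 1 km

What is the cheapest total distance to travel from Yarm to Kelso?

Candidate routes:
Yarm - Arlen - Ulver - Kelso: 6+3+2 = 11
Yarm - Arlen - Ravel - Ulver - Kelso: 6+1+1+2 = 10
Yarm - Kelso: 8 = 8
The minimum is 8 km via Yarm - Kelso.

8 km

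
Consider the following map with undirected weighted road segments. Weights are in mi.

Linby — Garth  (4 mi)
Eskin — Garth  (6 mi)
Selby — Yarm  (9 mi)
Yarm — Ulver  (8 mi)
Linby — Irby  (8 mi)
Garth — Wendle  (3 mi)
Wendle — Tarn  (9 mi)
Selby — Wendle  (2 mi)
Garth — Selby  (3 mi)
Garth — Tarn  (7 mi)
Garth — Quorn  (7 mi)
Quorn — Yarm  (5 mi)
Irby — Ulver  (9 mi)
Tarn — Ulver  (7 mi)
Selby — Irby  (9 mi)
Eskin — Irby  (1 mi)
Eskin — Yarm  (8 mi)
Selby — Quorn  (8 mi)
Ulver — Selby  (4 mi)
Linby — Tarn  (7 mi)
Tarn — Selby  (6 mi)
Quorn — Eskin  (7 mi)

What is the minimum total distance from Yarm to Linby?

Running Dijkstra from Yarm:
Yarm: 0
Quorn: 5  (via Yarm)
Eskin: 8  (via Yarm)
Ulver: 8  (via Yarm)
Irby: 9  (via Eskin)
Selby: 9  (via Yarm)
Wendle: 11  (via Selby)
Garth: 12  (via Quorn)
Tarn: 15  (via Ulver)
Linby: 16  (via Garth)
Shortest route: Yarm → Quorn → Garth → Linby = 16 mi.

16 mi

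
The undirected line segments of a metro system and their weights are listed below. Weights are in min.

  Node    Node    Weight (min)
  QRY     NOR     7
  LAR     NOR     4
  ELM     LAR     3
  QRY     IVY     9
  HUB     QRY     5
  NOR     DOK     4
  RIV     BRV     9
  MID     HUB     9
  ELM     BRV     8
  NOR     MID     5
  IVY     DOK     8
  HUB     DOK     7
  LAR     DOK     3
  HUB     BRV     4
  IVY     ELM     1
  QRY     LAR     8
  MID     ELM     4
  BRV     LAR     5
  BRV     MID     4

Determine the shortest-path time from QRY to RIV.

18 min

Shortest distances from QRY:
QRY: 0
HUB: 5  (via QRY)
NOR: 7  (via QRY)
LAR: 8  (via QRY)
BRV: 9  (via HUB)
IVY: 9  (via QRY)
ELM: 10  (via IVY)
DOK: 11  (via NOR)
MID: 12  (via NOR)
RIV: 18  (via BRV)
Shortest route: QRY → HUB → BRV → RIV = 18 min.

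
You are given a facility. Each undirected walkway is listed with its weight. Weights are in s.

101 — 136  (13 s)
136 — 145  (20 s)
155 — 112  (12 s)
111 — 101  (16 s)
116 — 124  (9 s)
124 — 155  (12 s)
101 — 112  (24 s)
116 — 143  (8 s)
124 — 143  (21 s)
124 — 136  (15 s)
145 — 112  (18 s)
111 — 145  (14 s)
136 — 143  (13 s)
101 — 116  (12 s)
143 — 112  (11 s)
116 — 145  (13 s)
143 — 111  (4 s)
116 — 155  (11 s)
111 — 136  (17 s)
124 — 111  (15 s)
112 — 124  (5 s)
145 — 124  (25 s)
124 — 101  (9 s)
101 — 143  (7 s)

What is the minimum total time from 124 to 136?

15 s

Shortest distances from 124:
124: 0
112: 5  (via 124)
116: 9  (via 124)
101: 9  (via 124)
155: 12  (via 124)
111: 15  (via 124)
136: 15  (via 124)
Shortest route: 124 → 136 = 15 s.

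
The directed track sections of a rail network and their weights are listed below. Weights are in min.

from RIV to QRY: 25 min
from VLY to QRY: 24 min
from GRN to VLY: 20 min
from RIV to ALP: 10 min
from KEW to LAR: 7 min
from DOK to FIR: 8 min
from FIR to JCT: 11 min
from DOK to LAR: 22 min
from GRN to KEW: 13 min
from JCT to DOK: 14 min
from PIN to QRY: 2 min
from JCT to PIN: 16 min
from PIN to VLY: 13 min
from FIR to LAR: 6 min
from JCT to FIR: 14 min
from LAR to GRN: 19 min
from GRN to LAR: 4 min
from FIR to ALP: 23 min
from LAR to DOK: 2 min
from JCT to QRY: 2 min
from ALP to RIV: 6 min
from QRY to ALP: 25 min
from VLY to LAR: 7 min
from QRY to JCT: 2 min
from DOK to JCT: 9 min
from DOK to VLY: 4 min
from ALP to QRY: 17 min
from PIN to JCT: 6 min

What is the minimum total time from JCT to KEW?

Compare a few routes:
JCT–FIR–LAR–GRN–KEW: 14+6+19+13 = 52
JCT–DOK–FIR–LAR–GRN–KEW: 14+8+6+19+13 = 60
JCT–DOK–VLY–LAR–GRN–KEW: 14+4+7+19+13 = 57
The minimum is 52 min via JCT–FIR–LAR–GRN–KEW.

52 min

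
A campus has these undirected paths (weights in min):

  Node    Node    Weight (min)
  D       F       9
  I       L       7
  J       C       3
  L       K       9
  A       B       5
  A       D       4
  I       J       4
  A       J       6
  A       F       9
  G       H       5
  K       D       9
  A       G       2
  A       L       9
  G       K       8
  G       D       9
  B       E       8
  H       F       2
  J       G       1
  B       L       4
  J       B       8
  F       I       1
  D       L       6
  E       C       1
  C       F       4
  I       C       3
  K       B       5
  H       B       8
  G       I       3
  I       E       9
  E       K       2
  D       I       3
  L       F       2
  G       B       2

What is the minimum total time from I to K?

Shortest distances from I:
I: 0
F: 1  (via I)
C: 3  (via I)
D: 3  (via I)
G: 3  (via I)
H: 3  (via F)
L: 3  (via F)
E: 4  (via C)
J: 4  (via I)
A: 5  (via G)
B: 5  (via G)
K: 6  (via E)
Shortest route: I–C–E–K = 6 min.

6 min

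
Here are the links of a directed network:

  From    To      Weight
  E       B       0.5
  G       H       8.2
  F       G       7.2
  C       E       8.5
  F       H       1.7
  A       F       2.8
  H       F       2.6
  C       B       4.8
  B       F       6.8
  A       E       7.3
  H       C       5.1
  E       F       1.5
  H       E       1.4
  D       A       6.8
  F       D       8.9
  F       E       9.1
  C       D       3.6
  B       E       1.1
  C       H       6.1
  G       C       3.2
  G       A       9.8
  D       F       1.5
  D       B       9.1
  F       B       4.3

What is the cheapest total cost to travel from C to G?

12.3

Running Dijkstra from C:
C: 0
D: 3.6  (via C)
B: 4.8  (via C)
F: 5.1  (via D)
E: 5.9  (via B)
H: 6.1  (via C)
A: 10.4  (via D)
G: 12.3  (via F)
Shortest route: C → D → F → G = 12.3.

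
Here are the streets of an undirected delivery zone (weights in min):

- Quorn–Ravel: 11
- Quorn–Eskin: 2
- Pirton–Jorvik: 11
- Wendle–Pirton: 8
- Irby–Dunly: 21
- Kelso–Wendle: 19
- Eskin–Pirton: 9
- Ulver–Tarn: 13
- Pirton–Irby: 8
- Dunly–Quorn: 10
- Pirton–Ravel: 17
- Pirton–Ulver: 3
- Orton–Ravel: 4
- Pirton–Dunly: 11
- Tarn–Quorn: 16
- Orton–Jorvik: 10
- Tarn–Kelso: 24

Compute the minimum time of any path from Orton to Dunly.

Settle nodes by increasing distance from Orton:
Orton: 0
Ravel: 4  (via Orton)
Jorvik: 10  (via Orton)
Quorn: 15  (via Ravel)
Eskin: 17  (via Quorn)
Pirton: 21  (via Ravel)
Ulver: 24  (via Pirton)
Dunly: 25  (via Quorn)
Shortest route: Orton → Ravel → Quorn → Dunly = 25 min.

25 min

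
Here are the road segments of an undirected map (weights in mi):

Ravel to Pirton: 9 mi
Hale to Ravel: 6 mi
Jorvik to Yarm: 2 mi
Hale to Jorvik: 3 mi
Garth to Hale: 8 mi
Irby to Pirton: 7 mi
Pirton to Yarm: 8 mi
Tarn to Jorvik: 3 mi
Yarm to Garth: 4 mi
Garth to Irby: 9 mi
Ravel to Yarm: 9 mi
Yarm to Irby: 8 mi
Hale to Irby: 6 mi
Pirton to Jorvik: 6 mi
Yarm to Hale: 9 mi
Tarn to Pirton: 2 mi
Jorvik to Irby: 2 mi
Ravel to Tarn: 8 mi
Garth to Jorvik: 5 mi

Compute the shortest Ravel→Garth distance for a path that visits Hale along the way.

Best Ravel to Hale: Ravel → Hale costing 6
Shortest Hale→Garth: Hale → Garth = 8
Total via Hale: 6 + 8 = 14 mi.

14 mi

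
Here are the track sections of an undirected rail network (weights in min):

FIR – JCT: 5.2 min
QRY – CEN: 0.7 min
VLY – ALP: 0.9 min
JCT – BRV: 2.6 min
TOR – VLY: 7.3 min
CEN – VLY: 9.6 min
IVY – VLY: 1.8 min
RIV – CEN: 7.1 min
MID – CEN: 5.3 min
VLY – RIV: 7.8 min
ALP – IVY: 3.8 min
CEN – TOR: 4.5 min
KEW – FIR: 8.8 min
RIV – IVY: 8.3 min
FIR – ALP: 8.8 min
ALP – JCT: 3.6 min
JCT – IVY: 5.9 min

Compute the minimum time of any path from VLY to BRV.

Settle nodes by increasing distance from VLY:
VLY: 0
ALP: 0.9  (via VLY)
IVY: 1.8  (via VLY)
JCT: 4.5  (via ALP)
BRV: 7.1  (via JCT)
Shortest route: VLY–ALP–JCT–BRV = 7.1 min.

7.1 min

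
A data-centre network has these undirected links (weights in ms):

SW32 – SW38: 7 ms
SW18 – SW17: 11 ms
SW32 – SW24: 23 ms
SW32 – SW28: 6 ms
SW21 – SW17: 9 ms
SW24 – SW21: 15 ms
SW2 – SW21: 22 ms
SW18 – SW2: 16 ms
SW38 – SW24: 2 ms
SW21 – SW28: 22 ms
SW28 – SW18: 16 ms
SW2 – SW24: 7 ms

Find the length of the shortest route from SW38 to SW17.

Shortest distances from SW38:
SW38: 0
SW24: 2  (via SW38)
SW32: 7  (via SW38)
SW2: 9  (via SW24)
SW28: 13  (via SW32)
SW21: 17  (via SW24)
SW18: 25  (via SW2)
SW17: 26  (via SW21)
Shortest route: SW38 → SW24 → SW21 → SW17 = 26 ms.

26 ms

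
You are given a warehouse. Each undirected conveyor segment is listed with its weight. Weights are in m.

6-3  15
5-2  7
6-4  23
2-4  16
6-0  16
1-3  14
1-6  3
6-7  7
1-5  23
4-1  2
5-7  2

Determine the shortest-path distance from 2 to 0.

32 m

Running Dijkstra from 2:
2: 0
5: 7  (via 2)
7: 9  (via 5)
4: 16  (via 2)
6: 16  (via 7)
1: 18  (via 4)
3: 31  (via 6)
0: 32  (via 6)
Shortest route: 2 → 5 → 7 → 6 → 0 = 32 m.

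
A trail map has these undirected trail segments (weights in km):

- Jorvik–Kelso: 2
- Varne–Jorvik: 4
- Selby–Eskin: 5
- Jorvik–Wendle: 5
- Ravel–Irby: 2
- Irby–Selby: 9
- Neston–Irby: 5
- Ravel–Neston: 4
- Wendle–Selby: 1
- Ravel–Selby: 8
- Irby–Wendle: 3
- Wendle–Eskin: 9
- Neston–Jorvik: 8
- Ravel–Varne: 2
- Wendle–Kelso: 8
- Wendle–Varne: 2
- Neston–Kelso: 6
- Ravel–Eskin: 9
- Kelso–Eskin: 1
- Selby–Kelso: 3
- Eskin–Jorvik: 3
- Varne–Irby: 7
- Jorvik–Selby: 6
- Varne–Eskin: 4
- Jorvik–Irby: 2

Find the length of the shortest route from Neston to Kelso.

6 km

Enumerating some paths:
Neston → Jorvik → Kelso: 8+2 = 10
Neston → Kelso: 6 = 6
Neston → Ravel → Irby → Jorvik → Kelso: 4+2+2+2 = 10
Neston → Irby → Jorvik → Kelso: 5+2+2 = 9
The minimum is 6 km via Neston → Kelso.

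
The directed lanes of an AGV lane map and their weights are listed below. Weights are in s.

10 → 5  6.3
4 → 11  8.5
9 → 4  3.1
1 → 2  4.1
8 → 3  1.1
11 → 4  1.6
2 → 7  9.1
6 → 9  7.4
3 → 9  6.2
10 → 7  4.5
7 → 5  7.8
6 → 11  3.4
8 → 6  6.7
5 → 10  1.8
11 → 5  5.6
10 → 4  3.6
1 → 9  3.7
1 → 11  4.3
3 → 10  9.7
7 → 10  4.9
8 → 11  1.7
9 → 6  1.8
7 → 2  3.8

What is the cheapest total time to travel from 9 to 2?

20.9 s

Compare a few routes:
9–4–11–5–10–7–2: 3.1+8.5+5.6+1.8+4.5+3.8 = 27.3
9–6–11–5–10–7–2: 1.8+3.4+5.6+1.8+4.5+3.8 = 20.9
Cheapest is 9–6–11–5–10–7–2 at 20.9 s.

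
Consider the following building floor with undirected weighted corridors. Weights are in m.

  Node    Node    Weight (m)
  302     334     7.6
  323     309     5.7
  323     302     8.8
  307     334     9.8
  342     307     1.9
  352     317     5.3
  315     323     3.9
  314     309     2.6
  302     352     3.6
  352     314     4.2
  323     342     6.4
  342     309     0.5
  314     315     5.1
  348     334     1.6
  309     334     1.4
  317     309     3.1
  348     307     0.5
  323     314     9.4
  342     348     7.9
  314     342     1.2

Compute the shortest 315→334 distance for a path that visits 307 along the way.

10.3 m

Best 315 to 307: 315 → 314 → 342 → 307 costing 8.2
Shortest 307→334: 307 → 348 → 334 = 2.1
Total via 307: 8.2 + 2.1 = 10.3 m.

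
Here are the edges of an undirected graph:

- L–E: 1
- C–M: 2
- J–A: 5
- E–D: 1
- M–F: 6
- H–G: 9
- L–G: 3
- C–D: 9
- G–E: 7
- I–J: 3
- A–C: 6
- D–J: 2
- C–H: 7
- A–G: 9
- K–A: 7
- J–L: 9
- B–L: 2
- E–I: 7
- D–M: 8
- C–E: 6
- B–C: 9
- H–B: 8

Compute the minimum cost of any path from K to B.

Running Dijkstra from K:
K: 0
A: 7  (via K)
J: 12  (via A)
C: 13  (via A)
D: 14  (via J)
E: 15  (via D)
I: 15  (via J)
M: 15  (via C)
G: 16  (via A)
L: 16  (via E)
B: 18  (via L)
Shortest route: K → A → J → D → E → L → B = 18.

18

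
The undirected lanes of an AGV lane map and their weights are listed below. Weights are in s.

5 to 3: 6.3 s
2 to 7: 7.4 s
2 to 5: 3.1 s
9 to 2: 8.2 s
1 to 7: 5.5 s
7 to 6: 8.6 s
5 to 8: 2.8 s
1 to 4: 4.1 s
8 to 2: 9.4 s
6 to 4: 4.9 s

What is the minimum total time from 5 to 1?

16 s

Candidate routes:
5–2–7–6–4–1: 3.1+7.4+8.6+4.9+4.1 = 28.1
5–2–7–1: 3.1+7.4+5.5 = 16
5–8–2–7–1: 2.8+9.4+7.4+5.5 = 25.1
5–8–2–7–6–4–1: 2.8+9.4+7.4+8.6+4.9+4.1 = 37.2
The minimum is 16 s via 5–2–7–1.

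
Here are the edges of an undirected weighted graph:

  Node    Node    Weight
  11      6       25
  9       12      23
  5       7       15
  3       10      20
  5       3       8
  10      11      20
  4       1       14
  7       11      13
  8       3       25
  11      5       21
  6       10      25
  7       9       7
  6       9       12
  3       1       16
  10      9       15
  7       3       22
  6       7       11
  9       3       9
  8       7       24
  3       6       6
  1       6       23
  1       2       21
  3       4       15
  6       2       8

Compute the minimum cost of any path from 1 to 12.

Candidate routes:
1–3–6–9–12: 16+6+12+23 = 57
1–3–9–12: 16+9+23 = 48
The minimum is 48 via 1–3–9–12.

48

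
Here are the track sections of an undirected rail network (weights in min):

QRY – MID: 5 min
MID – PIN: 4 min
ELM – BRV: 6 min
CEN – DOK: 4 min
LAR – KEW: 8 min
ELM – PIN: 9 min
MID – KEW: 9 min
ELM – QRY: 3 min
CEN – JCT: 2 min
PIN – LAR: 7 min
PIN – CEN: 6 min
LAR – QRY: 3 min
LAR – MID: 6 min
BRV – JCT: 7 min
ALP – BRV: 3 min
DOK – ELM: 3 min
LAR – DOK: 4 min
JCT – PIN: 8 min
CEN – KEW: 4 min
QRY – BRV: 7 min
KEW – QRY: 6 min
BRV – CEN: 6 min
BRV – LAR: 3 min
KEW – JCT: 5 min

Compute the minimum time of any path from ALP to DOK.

10 min

Compare a few routes:
ALP–BRV–ELM–DOK: 3+6+3 = 12
ALP–BRV–LAR–DOK: 3+3+4 = 10
The minimum is 10 min via ALP–BRV–LAR–DOK.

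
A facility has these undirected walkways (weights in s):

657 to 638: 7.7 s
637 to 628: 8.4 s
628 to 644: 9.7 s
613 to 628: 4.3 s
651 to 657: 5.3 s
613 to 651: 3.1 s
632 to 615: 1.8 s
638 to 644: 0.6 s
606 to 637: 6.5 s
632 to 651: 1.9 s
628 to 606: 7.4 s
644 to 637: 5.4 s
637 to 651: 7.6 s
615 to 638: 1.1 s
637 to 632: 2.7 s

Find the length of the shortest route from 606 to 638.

12.1 s

Shortest distances from 606:
606: 0
637: 6.5  (via 606)
628: 7.4  (via 606)
632: 9.2  (via 637)
615: 11  (via 632)
651: 11.1  (via 632)
613: 11.7  (via 628)
644: 11.9  (via 637)
638: 12.1  (via 615)
Shortest route: 606–637–632–615–638 = 12.1 s.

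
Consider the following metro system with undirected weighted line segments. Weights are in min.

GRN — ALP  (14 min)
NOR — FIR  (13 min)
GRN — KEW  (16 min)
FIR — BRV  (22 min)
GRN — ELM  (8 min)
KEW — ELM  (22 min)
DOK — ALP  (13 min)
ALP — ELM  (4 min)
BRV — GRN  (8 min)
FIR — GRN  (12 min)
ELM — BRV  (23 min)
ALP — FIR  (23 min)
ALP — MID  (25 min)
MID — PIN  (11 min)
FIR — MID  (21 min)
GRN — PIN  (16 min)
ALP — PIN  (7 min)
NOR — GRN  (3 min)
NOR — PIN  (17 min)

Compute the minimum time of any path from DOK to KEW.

39 min

Shortest distances from DOK:
DOK: 0
ALP: 13  (via DOK)
ELM: 17  (via ALP)
PIN: 20  (via ALP)
GRN: 25  (via ELM)
NOR: 28  (via GRN)
MID: 31  (via PIN)
BRV: 33  (via GRN)
FIR: 36  (via ALP)
KEW: 39  (via ELM)
Shortest route: DOK → ALP → ELM → KEW = 39 min.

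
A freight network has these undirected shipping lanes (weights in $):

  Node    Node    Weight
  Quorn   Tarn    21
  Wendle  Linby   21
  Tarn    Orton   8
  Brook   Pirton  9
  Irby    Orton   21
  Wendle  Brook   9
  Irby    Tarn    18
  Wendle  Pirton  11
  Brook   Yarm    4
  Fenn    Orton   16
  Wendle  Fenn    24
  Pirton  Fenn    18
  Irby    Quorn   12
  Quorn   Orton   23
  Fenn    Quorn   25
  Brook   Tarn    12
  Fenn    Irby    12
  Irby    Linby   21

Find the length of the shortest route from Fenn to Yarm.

$31

Shortest distances from Fenn:
Fenn: 0
Irby: 12  (via Fenn)
Orton: 16  (via Fenn)
Pirton: 18  (via Fenn)
Quorn: 24  (via Irby)
Tarn: 24  (via Orton)
Wendle: 24  (via Fenn)
Brook: 27  (via Pirton)
Yarm: 31  (via Brook)
Shortest route: Fenn–Pirton–Brook–Yarm = $31.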